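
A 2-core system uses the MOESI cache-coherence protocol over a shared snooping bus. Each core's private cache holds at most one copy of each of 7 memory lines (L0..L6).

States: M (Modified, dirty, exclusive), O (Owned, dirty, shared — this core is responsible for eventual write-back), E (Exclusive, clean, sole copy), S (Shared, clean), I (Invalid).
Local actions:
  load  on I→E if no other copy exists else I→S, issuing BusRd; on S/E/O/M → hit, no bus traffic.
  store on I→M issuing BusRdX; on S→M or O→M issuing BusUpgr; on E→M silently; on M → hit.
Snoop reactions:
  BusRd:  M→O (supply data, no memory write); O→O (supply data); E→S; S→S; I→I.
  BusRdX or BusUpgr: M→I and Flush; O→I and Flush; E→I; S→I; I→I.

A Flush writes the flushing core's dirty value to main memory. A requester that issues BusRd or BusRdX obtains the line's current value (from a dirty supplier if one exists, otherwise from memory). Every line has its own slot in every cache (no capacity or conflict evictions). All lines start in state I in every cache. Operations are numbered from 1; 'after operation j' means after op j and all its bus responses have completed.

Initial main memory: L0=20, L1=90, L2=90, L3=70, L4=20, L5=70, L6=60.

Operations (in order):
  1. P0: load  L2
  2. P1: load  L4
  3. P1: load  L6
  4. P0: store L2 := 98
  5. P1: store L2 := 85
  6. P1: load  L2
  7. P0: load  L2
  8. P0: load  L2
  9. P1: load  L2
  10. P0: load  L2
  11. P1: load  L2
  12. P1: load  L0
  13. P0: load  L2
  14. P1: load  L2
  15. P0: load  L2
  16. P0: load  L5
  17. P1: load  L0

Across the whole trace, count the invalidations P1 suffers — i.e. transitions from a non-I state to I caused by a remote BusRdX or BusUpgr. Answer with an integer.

step 1: P0: load  L2  ⟶  EI  (L2)  txn=BusRd  M[L2]=90
step 2: P1: load  L4  ⟶  IE  (L4)  txn=BusRd  M[L4]=20
step 3: P1: load  L6  ⟶  IE  (L6)  txn=BusRd  M[L6]=60
step 4: P0: store L2 := 98  ⟶  MI  (L2)  txn=∅  M[L2]=90
step 5: P1: store L2 := 85  ⟶  IM  (L2)  txn=BusRdX+Flush  M[L2]=98
step 6: P1: load  L2  ⟶  IM  (L2)  txn=∅  M[L2]=98
step 7: P0: load  L2  ⟶  SO  (L2)  txn=BusRd  M[L2]=98
step 8: P0: load  L2  ⟶  SO  (L2)  txn=∅  M[L2]=98
step 9: P1: load  L2  ⟶  SO  (L2)  txn=∅  M[L2]=98
step 10: P0: load  L2  ⟶  SO  (L2)  txn=∅  M[L2]=98
step 11: P1: load  L2  ⟶  SO  (L2)  txn=∅  M[L2]=98
step 12: P1: load  L0  ⟶  IE  (L0)  txn=BusRd  M[L0]=20
step 13: P0: load  L2  ⟶  SO  (L2)  txn=∅  M[L2]=98
step 14: P1: load  L2  ⟶  SO  (L2)  txn=∅  M[L2]=98
step 15: P0: load  L2  ⟶  SO  (L2)  txn=∅  M[L2]=98
step 16: P0: load  L5  ⟶  EI  (L5)  txn=BusRd  M[L5]=70
step 17: P1: load  L0  ⟶  IE  (L0)  txn=∅  M[L0]=20

invalidations = 0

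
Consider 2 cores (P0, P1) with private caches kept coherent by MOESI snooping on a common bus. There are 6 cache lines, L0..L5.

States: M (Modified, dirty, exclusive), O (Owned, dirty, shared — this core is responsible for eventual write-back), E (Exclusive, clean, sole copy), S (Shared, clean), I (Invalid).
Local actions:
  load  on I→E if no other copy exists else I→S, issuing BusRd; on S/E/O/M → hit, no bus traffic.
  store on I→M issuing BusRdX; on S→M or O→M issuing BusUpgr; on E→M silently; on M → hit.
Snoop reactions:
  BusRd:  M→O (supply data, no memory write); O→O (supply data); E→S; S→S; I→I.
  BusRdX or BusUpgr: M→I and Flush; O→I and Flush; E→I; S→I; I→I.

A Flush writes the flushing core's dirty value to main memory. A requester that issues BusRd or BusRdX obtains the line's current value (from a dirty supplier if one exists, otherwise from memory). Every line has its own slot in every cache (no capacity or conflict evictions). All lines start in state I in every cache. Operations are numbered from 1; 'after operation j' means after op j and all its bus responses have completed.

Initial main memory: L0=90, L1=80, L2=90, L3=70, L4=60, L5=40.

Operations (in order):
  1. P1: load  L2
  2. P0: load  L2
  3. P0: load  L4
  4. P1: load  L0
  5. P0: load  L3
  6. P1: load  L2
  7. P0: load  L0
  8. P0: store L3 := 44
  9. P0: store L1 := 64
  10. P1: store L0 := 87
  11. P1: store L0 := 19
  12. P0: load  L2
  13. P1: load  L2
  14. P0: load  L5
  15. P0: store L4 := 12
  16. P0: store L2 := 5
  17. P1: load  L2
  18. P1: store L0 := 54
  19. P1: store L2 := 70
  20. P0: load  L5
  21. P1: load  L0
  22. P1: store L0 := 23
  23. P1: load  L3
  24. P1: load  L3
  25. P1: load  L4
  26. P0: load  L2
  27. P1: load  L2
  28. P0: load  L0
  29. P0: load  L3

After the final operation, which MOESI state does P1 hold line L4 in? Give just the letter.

state = S

[1] P1: load  L2 | P0:I, P1:E(90) | bus: BusRd
[2] P0: load  L2 | P0:S(90), P1:S(90) | bus: BusRd
[3] P0: load  L4 | P0:E(60), P1:I | bus: BusRd
[4] P1: load  L0 | P0:I, P1:E(90) | bus: BusRd
[5] P0: load  L3 | P0:E(70), P1:I | bus: BusRd
[6] P1: load  L2 | P0:S(90), P1:S(90) | bus: none
[7] P0: load  L0 | P0:S(90), P1:S(90) | bus: BusRd
[8] P0: store L3 := 44 | P0:M(44), P1:I | bus: none
[9] P0: store L1 := 64 | P0:M(64), P1:I | bus: BusRdX
[10] P1: store L0 := 87 | P0:I, P1:M(87) | bus: BusUpgr
[11] P1: store L0 := 19 | P0:I, P1:M(19) | bus: none
[12] P0: load  L2 | P0:S(90), P1:S(90) | bus: none
[13] P1: load  L2 | P0:S(90), P1:S(90) | bus: none
[14] P0: load  L5 | P0:E(40), P1:I | bus: BusRd
[15] P0: store L4 := 12 | P0:M(12), P1:I | bus: none
[16] P0: store L2 := 5 | P0:M(5), P1:I | bus: BusUpgr
[17] P1: load  L2 | P0:O(5), P1:S(5) | bus: BusRd
[18] P1: store L0 := 54 | P0:I, P1:M(54) | bus: none
[19] P1: store L2 := 70 | P0:I, P1:M(70) | bus: BusUpgr,Flush
[20] P0: load  L5 | P0:E(40), P1:I | bus: none
[21] P1: load  L0 | P0:I, P1:M(54) | bus: none
[22] P1: store L0 := 23 | P0:I, P1:M(23) | bus: none
[23] P1: load  L3 | P0:O(44), P1:S(44) | bus: BusRd
[24] P1: load  L3 | P0:O(44), P1:S(44) | bus: none
[25] P1: load  L4 | P0:O(12), P1:S(12) | bus: BusRd
[26] P0: load  L2 | P0:S(70), P1:O(70) | bus: BusRd
[27] P1: load  L2 | P0:S(70), P1:O(70) | bus: none
[28] P0: load  L0 | P0:S(23), P1:O(23) | bus: BusRd
[29] P0: load  L3 | P0:O(44), P1:S(44) | bus: none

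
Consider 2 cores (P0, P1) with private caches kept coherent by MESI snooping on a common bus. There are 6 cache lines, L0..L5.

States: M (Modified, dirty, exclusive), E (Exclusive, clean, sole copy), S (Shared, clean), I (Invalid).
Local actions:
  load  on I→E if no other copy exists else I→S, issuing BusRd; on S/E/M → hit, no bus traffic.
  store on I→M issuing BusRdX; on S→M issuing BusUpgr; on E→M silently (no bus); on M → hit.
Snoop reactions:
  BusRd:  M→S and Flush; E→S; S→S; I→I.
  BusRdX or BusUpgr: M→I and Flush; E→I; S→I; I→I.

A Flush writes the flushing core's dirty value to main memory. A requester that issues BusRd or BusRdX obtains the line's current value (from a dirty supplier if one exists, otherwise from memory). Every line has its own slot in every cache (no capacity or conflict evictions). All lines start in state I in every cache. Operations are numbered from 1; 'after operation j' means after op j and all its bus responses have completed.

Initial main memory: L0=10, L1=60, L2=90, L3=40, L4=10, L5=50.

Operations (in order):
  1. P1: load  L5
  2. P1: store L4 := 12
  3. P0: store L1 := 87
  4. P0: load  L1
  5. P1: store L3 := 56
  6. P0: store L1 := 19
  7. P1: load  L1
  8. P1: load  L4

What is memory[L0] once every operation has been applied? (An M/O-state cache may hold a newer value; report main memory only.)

[1] P1: load  L5 | P0:I, P1:E(50) | bus: BusRd
[2] P1: store L4 := 12 | P0:I, P1:M(12) | bus: BusRdX
[3] P0: store L1 := 87 | P0:M(87), P1:I | bus: BusRdX
[4] P0: load  L1 | P0:M(87), P1:I | bus: none
[5] P1: store L3 := 56 | P0:I, P1:M(56) | bus: BusRdX
[6] P0: store L1 := 19 | P0:M(19), P1:I | bus: none
[7] P1: load  L1 | P0:S(19), P1:S(19) | bus: BusRd,Flush
[8] P1: load  L4 | P0:I, P1:M(12) | bus: none

memory[L0] = 10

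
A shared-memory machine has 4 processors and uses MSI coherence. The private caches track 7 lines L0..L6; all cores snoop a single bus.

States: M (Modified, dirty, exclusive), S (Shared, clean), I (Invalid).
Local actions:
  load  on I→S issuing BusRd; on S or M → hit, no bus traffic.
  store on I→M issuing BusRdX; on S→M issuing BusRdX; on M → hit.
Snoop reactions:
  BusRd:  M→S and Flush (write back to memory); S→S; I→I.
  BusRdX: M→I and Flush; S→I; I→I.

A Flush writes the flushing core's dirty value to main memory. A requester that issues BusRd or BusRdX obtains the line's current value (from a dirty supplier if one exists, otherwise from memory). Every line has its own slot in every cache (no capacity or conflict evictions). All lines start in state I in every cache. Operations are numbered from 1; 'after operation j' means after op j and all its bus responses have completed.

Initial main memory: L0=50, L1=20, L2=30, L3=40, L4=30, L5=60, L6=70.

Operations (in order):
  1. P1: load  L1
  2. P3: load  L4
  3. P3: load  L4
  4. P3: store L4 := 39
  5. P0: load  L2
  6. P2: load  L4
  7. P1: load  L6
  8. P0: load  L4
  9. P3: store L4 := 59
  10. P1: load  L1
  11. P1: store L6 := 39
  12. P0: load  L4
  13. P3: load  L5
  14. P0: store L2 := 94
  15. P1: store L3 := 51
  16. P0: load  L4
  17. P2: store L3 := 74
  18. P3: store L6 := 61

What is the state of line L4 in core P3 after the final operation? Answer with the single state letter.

state = S

1. P1: load  L1  bus=[BusRd]  L1: P0=I P1=S P2=I P3=I  mem[L1]=20
2. P3: load  L4  bus=[BusRd]  L4: P0=I P1=I P2=I P3=S  mem[L4]=30
3. P3: load  L4  bus=[-]  L4: P0=I P1=I P2=I P3=S  mem[L4]=30
4. P3: store L4 := 39  bus=[BusRdX]  L4: P0=I P1=I P2=I P3=M  mem[L4]=30
5. P0: load  L2  bus=[BusRd]  L2: P0=S P1=I P2=I P3=I  mem[L2]=30
6. P2: load  L4  bus=[BusRd,Flush]  L4: P0=I P1=I P2=S P3=S  mem[L4]=39
7. P1: load  L6  bus=[BusRd]  L6: P0=I P1=S P2=I P3=I  mem[L6]=70
8. P0: load  L4  bus=[BusRd]  L4: P0=S P1=I P2=S P3=S  mem[L4]=39
9. P3: store L4 := 59  bus=[BusRdX]  L4: P0=I P1=I P2=I P3=M  mem[L4]=39
10. P1: load  L1  bus=[-]  L1: P0=I P1=S P2=I P3=I  mem[L1]=20
11. P1: store L6 := 39  bus=[BusRdX]  L6: P0=I P1=M P2=I P3=I  mem[L6]=70
12. P0: load  L4  bus=[BusRd,Flush]  L4: P0=S P1=I P2=I P3=S  mem[L4]=59
13. P3: load  L5  bus=[BusRd]  L5: P0=I P1=I P2=I P3=S  mem[L5]=60
14. P0: store L2 := 94  bus=[BusRdX]  L2: P0=M P1=I P2=I P3=I  mem[L2]=30
15. P1: store L3 := 51  bus=[BusRdX]  L3: P0=I P1=M P2=I P3=I  mem[L3]=40
16. P0: load  L4  bus=[-]  L4: P0=S P1=I P2=I P3=S  mem[L4]=59
17. P2: store L3 := 74  bus=[BusRdX,Flush]  L3: P0=I P1=I P2=M P3=I  mem[L3]=51
18. P3: store L6 := 61  bus=[BusRdX,Flush]  L6: P0=I P1=I P2=I P3=M  mem[L6]=39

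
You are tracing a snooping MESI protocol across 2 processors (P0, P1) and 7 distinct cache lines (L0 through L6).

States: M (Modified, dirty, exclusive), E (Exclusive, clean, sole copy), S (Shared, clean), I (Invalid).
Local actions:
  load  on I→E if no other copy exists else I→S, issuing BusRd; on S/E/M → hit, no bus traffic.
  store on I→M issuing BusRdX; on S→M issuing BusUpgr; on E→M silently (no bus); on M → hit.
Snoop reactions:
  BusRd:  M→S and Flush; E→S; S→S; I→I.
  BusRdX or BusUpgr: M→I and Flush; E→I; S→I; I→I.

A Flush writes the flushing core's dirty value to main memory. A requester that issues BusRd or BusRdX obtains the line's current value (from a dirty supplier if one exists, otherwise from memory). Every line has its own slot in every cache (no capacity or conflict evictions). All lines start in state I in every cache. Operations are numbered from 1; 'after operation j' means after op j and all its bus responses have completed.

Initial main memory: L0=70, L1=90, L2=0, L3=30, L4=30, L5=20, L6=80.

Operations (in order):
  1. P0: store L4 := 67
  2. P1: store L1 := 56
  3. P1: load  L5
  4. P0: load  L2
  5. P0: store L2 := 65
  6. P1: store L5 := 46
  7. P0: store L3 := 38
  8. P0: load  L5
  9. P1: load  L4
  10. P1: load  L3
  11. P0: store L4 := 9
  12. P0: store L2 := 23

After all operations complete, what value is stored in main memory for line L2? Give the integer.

[1] P0: store L4 := 67 | P0:M(67), P1:I | bus: BusRdX
[2] P1: store L1 := 56 | P0:I, P1:M(56) | bus: BusRdX
[3] P1: load  L5 | P0:I, P1:E(20) | bus: BusRd
[4] P0: load  L2 | P0:E(0), P1:I | bus: BusRd
[5] P0: store L2 := 65 | P0:M(65), P1:I | bus: none
[6] P1: store L5 := 46 | P0:I, P1:M(46) | bus: none
[7] P0: store L3 := 38 | P0:M(38), P1:I | bus: BusRdX
[8] P0: load  L5 | P0:S(46), P1:S(46) | bus: BusRd,Flush
[9] P1: load  L4 | P0:S(67), P1:S(67) | bus: BusRd,Flush
[10] P1: load  L3 | P0:S(38), P1:S(38) | bus: BusRd,Flush
[11] P0: store L4 := 9 | P0:M(9), P1:I | bus: BusUpgr
[12] P0: store L2 := 23 | P0:M(23), P1:I | bus: none

memory[L2] = 0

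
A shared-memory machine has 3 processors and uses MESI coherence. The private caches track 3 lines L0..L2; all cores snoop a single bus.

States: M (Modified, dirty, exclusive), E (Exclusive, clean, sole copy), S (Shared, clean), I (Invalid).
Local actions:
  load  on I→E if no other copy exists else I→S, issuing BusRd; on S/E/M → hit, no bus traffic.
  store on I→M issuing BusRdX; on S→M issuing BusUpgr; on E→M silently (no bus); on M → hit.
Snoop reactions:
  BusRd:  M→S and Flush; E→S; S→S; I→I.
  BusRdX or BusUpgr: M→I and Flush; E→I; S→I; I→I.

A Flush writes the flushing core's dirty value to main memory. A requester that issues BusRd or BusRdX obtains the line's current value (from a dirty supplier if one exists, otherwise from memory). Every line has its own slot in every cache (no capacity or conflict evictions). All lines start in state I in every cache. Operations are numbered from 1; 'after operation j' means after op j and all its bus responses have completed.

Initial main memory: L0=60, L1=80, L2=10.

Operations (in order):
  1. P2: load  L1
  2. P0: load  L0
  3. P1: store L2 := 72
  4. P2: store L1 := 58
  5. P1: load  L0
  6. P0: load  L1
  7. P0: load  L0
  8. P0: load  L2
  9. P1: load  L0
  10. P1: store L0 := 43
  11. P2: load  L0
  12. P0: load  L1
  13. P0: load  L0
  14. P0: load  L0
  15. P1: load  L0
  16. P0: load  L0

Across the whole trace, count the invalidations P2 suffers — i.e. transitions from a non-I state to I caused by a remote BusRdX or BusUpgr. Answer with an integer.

  op1 P2: load  L1 → I/I/E on L1; bus BusRd; mem=80
  op2 P0: load  L0 → E/I/I on L0; bus BusRd; mem=60
  op3 P1: store L2 := 72 → I/M/I on L2; bus BusRdX; mem=10
  op4 P2: store L1 := 58 → I/I/M on L1; bus (none); mem=80
  op5 P1: load  L0 → S/S/I on L0; bus BusRd; mem=60
  op6 P0: load  L1 → S/I/S on L1; bus BusRd Flush; mem=58
  op7 P0: load  L0 → S/S/I on L0; bus (none); mem=60
  op8 P0: load  L2 → S/S/I on L2; bus BusRd Flush; mem=72
  op9 P1: load  L0 → S/S/I on L0; bus (none); mem=60
  op10 P1: store L0 := 43 → I/M/I on L0; bus BusUpgr; mem=60
  op11 P2: load  L0 → I/S/S on L0; bus BusRd Flush; mem=43
  op12 P0: load  L1 → S/I/S on L1; bus (none); mem=58
  op13 P0: load  L0 → S/S/S on L0; bus BusRd; mem=43
  op14 P0: load  L0 → S/S/S on L0; bus (none); mem=43
  op15 P1: load  L0 → S/S/S on L0; bus (none); mem=43
  op16 P0: load  L0 → S/S/S on L0; bus (none); mem=43

invalidations = 0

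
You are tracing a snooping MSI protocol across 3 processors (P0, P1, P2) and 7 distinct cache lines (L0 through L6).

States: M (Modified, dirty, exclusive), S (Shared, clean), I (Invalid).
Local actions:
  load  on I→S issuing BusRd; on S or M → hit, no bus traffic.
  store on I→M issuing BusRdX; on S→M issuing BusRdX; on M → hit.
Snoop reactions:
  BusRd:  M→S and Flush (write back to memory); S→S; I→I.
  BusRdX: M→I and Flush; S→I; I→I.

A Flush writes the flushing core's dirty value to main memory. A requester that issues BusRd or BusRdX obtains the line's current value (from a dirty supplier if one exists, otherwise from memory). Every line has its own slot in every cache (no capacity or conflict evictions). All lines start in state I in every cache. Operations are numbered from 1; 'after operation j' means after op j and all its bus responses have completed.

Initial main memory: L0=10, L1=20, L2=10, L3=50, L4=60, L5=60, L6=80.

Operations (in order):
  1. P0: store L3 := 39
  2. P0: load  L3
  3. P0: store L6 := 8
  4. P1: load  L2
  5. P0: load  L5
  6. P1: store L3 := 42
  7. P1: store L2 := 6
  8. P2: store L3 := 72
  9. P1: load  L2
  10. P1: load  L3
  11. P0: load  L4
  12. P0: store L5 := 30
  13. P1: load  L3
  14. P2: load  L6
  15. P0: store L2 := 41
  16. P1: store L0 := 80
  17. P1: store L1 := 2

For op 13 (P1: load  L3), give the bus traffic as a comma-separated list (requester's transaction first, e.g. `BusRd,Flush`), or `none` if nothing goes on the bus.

bus = none

  op1 P0: store L3 := 39 → M/I/I on L3; bus BusRdX; mem=50
  op2 P0: load  L3 → M/I/I on L3; bus (none); mem=50
  op3 P0: store L6 := 8 → M/I/I on L6; bus BusRdX; mem=80
  op4 P1: load  L2 → I/S/I on L2; bus BusRd; mem=10
  op5 P0: load  L5 → S/I/I on L5; bus BusRd; mem=60
  op6 P1: store L3 := 42 → I/M/I on L3; bus BusRdX Flush; mem=39
  op7 P1: store L2 := 6 → I/M/I on L2; bus BusRdX; mem=10
  op8 P2: store L3 := 72 → I/I/M on L3; bus BusRdX Flush; mem=42
  op9 P1: load  L2 → I/M/I on L2; bus (none); mem=10
  op10 P1: load  L3 → I/S/S on L3; bus BusRd Flush; mem=72
  op11 P0: load  L4 → S/I/I on L4; bus BusRd; mem=60
  op12 P0: store L5 := 30 → M/I/I on L5; bus BusRdX; mem=60
  op13 P1: load  L3 → I/S/S on L3; bus (none); mem=72
  op14 P2: load  L6 → S/I/S on L6; bus BusRd Flush; mem=8
  op15 P0: store L2 := 41 → M/I/I on L2; bus BusRdX Flush; mem=6
  op16 P1: store L0 := 80 → I/M/I on L0; bus BusRdX; mem=10
  op17 P1: store L1 := 2 → I/M/I on L1; bus BusRdX; mem=20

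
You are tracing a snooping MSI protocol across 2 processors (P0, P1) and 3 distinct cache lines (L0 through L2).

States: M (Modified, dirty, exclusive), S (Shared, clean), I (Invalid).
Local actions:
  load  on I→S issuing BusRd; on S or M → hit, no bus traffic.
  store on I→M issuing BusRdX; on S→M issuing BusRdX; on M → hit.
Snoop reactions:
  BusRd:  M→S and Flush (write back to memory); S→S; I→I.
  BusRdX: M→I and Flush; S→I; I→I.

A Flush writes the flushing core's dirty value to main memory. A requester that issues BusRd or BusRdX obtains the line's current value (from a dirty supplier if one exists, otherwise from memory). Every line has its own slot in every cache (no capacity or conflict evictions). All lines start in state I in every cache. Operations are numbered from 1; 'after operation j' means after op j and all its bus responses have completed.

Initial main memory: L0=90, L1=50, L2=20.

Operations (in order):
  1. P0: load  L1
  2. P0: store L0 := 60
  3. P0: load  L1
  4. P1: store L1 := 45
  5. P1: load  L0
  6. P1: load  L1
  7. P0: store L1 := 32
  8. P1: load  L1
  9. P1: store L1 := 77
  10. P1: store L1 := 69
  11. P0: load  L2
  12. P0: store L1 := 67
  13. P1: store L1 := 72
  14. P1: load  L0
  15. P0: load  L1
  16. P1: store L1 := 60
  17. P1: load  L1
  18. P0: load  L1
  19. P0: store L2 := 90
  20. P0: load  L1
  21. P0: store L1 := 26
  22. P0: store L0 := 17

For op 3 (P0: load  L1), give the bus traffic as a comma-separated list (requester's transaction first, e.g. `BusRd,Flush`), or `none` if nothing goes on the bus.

1. P0: load  L1  bus=[BusRd]  L1: P0=S P1=I  mem[L1]=50
2. P0: store L0 := 60  bus=[BusRdX]  L0: P0=M P1=I  mem[L0]=90
3. P0: load  L1  bus=[-]  L1: P0=S P1=I  mem[L1]=50
4. P1: store L1 := 45  bus=[BusRdX]  L1: P0=I P1=M  mem[L1]=50
5. P1: load  L0  bus=[BusRd,Flush]  L0: P0=S P1=S  mem[L0]=60
6. P1: load  L1  bus=[-]  L1: P0=I P1=M  mem[L1]=50
7. P0: store L1 := 32  bus=[BusRdX,Flush]  L1: P0=M P1=I  mem[L1]=45
8. P1: load  L1  bus=[BusRd,Flush]  L1: P0=S P1=S  mem[L1]=32
9. P1: store L1 := 77  bus=[BusRdX]  L1: P0=I P1=M  mem[L1]=32
10. P1: store L1 := 69  bus=[-]  L1: P0=I P1=M  mem[L1]=32
11. P0: load  L2  bus=[BusRd]  L2: P0=S P1=I  mem[L2]=20
12. P0: store L1 := 67  bus=[BusRdX,Flush]  L1: P0=M P1=I  mem[L1]=69
13. P1: store L1 := 72  bus=[BusRdX,Flush]  L1: P0=I P1=M  mem[L1]=67
14. P1: load  L0  bus=[-]  L0: P0=S P1=S  mem[L0]=60
15. P0: load  L1  bus=[BusRd,Flush]  L1: P0=S P1=S  mem[L1]=72
16. P1: store L1 := 60  bus=[BusRdX]  L1: P0=I P1=M  mem[L1]=72
17. P1: load  L1  bus=[-]  L1: P0=I P1=M  mem[L1]=72
18. P0: load  L1  bus=[BusRd,Flush]  L1: P0=S P1=S  mem[L1]=60
19. P0: store L2 := 90  bus=[BusRdX]  L2: P0=M P1=I  mem[L2]=20
20. P0: load  L1  bus=[-]  L1: P0=S P1=S  mem[L1]=60
21. P0: store L1 := 26  bus=[BusRdX]  L1: P0=M P1=I  mem[L1]=60
22. P0: store L0 := 17  bus=[BusRdX]  L0: P0=M P1=I  mem[L0]=60

bus = none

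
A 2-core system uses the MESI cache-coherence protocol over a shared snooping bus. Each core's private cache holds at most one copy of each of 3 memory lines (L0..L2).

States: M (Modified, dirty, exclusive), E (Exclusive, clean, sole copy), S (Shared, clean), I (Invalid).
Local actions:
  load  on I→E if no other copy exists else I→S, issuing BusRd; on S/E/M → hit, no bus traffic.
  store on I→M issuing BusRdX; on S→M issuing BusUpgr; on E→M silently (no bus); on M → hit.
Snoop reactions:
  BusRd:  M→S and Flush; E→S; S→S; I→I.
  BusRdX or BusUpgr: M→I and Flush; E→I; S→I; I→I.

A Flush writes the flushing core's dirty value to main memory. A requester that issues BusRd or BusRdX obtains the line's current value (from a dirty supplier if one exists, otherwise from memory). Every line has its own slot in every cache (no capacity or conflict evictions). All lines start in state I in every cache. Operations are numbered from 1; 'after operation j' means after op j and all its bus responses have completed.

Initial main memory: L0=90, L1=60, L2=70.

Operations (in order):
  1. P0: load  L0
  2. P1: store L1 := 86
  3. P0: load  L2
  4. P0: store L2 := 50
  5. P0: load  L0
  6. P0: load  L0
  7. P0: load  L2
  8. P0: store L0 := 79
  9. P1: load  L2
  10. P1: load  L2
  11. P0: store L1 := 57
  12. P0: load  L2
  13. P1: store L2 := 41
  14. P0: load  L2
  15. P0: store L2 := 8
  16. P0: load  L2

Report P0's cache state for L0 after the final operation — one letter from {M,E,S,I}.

state = M

1. P0: load  L0  bus=[BusRd]  L0: P0=E P1=I  mem[L0]=90
2. P1: store L1 := 86  bus=[BusRdX]  L1: P0=I P1=M  mem[L1]=60
3. P0: load  L2  bus=[BusRd]  L2: P0=E P1=I  mem[L2]=70
4. P0: store L2 := 50  bus=[-]  L2: P0=M P1=I  mem[L2]=70
5. P0: load  L0  bus=[-]  L0: P0=E P1=I  mem[L0]=90
6. P0: load  L0  bus=[-]  L0: P0=E P1=I  mem[L0]=90
7. P0: load  L2  bus=[-]  L2: P0=M P1=I  mem[L2]=70
8. P0: store L0 := 79  bus=[-]  L0: P0=M P1=I  mem[L0]=90
9. P1: load  L2  bus=[BusRd,Flush]  L2: P0=S P1=S  mem[L2]=50
10. P1: load  L2  bus=[-]  L2: P0=S P1=S  mem[L2]=50
11. P0: store L1 := 57  bus=[BusRdX,Flush]  L1: P0=M P1=I  mem[L1]=86
12. P0: load  L2  bus=[-]  L2: P0=S P1=S  mem[L2]=50
13. P1: store L2 := 41  bus=[BusUpgr]  L2: P0=I P1=M  mem[L2]=50
14. P0: load  L2  bus=[BusRd,Flush]  L2: P0=S P1=S  mem[L2]=41
15. P0: store L2 := 8  bus=[BusUpgr]  L2: P0=M P1=I  mem[L2]=41
16. P0: load  L2  bus=[-]  L2: P0=M P1=I  mem[L2]=41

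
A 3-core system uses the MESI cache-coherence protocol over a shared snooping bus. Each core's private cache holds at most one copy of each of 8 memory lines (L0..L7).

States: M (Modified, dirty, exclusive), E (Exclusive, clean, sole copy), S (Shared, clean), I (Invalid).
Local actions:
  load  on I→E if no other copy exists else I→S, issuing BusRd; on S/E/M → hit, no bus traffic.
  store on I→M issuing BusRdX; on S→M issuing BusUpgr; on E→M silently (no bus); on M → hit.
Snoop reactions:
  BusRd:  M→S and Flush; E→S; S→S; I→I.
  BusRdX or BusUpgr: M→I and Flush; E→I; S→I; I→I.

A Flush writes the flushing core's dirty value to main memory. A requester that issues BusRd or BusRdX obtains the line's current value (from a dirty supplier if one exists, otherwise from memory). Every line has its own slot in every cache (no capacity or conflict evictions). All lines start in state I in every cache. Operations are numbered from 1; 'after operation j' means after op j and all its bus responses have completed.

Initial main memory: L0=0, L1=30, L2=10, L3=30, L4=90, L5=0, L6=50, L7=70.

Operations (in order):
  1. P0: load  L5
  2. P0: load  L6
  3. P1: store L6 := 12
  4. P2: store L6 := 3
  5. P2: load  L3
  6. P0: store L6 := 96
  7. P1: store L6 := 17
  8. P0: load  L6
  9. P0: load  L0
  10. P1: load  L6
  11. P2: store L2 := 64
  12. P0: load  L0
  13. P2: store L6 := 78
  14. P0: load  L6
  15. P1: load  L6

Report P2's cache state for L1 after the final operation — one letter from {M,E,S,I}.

state = I

step 1: P0: load  L5  ⟶  EII  (L5)  txn=BusRd  M[L5]=0
step 2: P0: load  L6  ⟶  EII  (L6)  txn=BusRd  M[L6]=50
step 3: P1: store L6 := 12  ⟶  IMI  (L6)  txn=BusRdX  M[L6]=50
step 4: P2: store L6 := 3  ⟶  IIM  (L6)  txn=BusRdX+Flush  M[L6]=12
step 5: P2: load  L3  ⟶  IIE  (L3)  txn=BusRd  M[L3]=30
step 6: P0: store L6 := 96  ⟶  MII  (L6)  txn=BusRdX+Flush  M[L6]=3
step 7: P1: store L6 := 17  ⟶  IMI  (L6)  txn=BusRdX+Flush  M[L6]=96
step 8: P0: load  L6  ⟶  SSI  (L6)  txn=BusRd+Flush  M[L6]=17
step 9: P0: load  L0  ⟶  EII  (L0)  txn=BusRd  M[L0]=0
step 10: P1: load  L6  ⟶  SSI  (L6)  txn=∅  M[L6]=17
step 11: P2: store L2 := 64  ⟶  IIM  (L2)  txn=BusRdX  M[L2]=10
step 12: P0: load  L0  ⟶  EII  (L0)  txn=∅  M[L0]=0
step 13: P2: store L6 := 78  ⟶  IIM  (L6)  txn=BusRdX  M[L6]=17
step 14: P0: load  L6  ⟶  SIS  (L6)  txn=BusRd+Flush  M[L6]=78
step 15: P1: load  L6  ⟶  SSS  (L6)  txn=BusRd  M[L6]=78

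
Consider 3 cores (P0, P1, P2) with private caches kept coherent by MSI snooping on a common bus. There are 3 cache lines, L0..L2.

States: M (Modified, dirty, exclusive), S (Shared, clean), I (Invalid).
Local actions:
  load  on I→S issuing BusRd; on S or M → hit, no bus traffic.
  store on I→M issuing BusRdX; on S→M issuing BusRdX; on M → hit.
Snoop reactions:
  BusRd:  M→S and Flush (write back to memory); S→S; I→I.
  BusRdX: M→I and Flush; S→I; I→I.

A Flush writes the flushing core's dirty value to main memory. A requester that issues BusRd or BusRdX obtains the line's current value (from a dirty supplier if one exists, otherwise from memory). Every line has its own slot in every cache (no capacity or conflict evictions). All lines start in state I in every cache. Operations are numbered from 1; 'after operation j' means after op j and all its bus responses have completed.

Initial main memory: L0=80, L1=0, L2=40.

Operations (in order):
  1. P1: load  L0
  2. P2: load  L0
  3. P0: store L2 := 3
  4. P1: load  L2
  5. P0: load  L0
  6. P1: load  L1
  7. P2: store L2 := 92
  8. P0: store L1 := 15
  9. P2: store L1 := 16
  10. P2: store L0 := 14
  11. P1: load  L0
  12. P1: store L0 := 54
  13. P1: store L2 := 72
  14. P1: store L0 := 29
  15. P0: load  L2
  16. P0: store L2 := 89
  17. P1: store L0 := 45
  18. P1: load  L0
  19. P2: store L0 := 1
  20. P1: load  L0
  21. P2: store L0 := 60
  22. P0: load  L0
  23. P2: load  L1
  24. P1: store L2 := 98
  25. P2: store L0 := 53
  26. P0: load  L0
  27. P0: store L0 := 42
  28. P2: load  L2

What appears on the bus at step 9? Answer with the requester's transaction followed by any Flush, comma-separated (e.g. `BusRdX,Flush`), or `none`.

bus = BusRdX,Flush

  op1 P1: load  L0 → I/S/I on L0; bus BusRd; mem=80
  op2 P2: load  L0 → I/S/S on L0; bus BusRd; mem=80
  op3 P0: store L2 := 3 → M/I/I on L2; bus BusRdX; mem=40
  op4 P1: load  L2 → S/S/I on L2; bus BusRd Flush; mem=3
  op5 P0: load  L0 → S/S/S on L0; bus BusRd; mem=80
  op6 P1: load  L1 → I/S/I on L1; bus BusRd; mem=0
  op7 P2: store L2 := 92 → I/I/M on L2; bus BusRdX; mem=3
  op8 P0: store L1 := 15 → M/I/I on L1; bus BusRdX; mem=0
  op9 P2: store L1 := 16 → I/I/M on L1; bus BusRdX Flush; mem=15
  op10 P2: store L0 := 14 → I/I/M on L0; bus BusRdX; mem=80
  op11 P1: load  L0 → I/S/S on L0; bus BusRd Flush; mem=14
  op12 P1: store L0 := 54 → I/M/I on L0; bus BusRdX; mem=14
  op13 P1: store L2 := 72 → I/M/I on L2; bus BusRdX Flush; mem=92
  op14 P1: store L0 := 29 → I/M/I on L0; bus (none); mem=14
  op15 P0: load  L2 → S/S/I on L2; bus BusRd Flush; mem=72
  op16 P0: store L2 := 89 → M/I/I on L2; bus BusRdX; mem=72
  op17 P1: store L0 := 45 → I/M/I on L0; bus (none); mem=14
  op18 P1: load  L0 → I/M/I on L0; bus (none); mem=14
  op19 P2: store L0 := 1 → I/I/M on L0; bus BusRdX Flush; mem=45
  op20 P1: load  L0 → I/S/S on L0; bus BusRd Flush; mem=1
  op21 P2: store L0 := 60 → I/I/M on L0; bus BusRdX; mem=1
  op22 P0: load  L0 → S/I/S on L0; bus BusRd Flush; mem=60
  op23 P2: load  L1 → I/I/M on L1; bus (none); mem=15
  op24 P1: store L2 := 98 → I/M/I on L2; bus BusRdX Flush; mem=89
  op25 P2: store L0 := 53 → I/I/M on L0; bus BusRdX; mem=60
  op26 P0: load  L0 → S/I/S on L0; bus BusRd Flush; mem=53
  op27 P0: store L0 := 42 → M/I/I on L0; bus BusRdX; mem=53
  op28 P2: load  L2 → I/S/S on L2; bus BusRd Flush; mem=98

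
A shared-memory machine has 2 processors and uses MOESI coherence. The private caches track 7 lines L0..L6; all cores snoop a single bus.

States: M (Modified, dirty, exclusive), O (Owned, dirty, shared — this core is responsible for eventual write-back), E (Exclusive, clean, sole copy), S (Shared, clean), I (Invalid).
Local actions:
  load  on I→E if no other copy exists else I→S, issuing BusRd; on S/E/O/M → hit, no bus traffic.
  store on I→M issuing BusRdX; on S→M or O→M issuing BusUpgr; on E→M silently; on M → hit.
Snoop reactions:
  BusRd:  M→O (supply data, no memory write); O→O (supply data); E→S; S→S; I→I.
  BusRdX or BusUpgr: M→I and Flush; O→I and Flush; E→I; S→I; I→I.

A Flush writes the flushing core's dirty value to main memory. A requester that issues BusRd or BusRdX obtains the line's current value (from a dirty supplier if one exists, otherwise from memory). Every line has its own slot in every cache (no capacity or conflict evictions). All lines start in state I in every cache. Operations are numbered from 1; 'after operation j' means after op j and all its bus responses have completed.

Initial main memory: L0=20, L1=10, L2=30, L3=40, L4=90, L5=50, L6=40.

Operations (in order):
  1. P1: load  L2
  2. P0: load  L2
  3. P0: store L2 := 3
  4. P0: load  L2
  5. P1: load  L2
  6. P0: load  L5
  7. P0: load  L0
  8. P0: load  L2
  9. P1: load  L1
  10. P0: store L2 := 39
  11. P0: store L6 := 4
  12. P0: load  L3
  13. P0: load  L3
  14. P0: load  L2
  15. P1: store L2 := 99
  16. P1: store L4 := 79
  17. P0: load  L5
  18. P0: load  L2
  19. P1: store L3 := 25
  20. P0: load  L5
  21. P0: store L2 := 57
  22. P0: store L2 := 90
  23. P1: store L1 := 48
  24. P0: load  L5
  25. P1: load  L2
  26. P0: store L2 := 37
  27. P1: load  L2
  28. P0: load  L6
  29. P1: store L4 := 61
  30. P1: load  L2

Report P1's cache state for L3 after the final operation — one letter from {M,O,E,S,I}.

state = M

  op1 P1: load  L2 → I/E on L2; bus BusRd; mem=30
  op2 P0: load  L2 → S/S on L2; bus BusRd; mem=30
  op3 P0: store L2 := 3 → M/I on L2; bus BusUpgr; mem=30
  op4 P0: load  L2 → M/I on L2; bus (none); mem=30
  op5 P1: load  L2 → O/S on L2; bus BusRd; mem=30
  op6 P0: load  L5 → E/I on L5; bus BusRd; mem=50
  op7 P0: load  L0 → E/I on L0; bus BusRd; mem=20
  op8 P0: load  L2 → O/S on L2; bus (none); mem=30
  op9 P1: load  L1 → I/E on L1; bus BusRd; mem=10
  op10 P0: store L2 := 39 → M/I on L2; bus BusUpgr; mem=30
  op11 P0: store L6 := 4 → M/I on L6; bus BusRdX; mem=40
  op12 P0: load  L3 → E/I on L3; bus BusRd; mem=40
  op13 P0: load  L3 → E/I on L3; bus (none); mem=40
  op14 P0: load  L2 → M/I on L2; bus (none); mem=30
  op15 P1: store L2 := 99 → I/M on L2; bus BusRdX Flush; mem=39
  op16 P1: store L4 := 79 → I/M on L4; bus BusRdX; mem=90
  op17 P0: load  L5 → E/I on L5; bus (none); mem=50
  op18 P0: load  L2 → S/O on L2; bus BusRd; mem=39
  op19 P1: store L3 := 25 → I/M on L3; bus BusRdX; mem=40
  op20 P0: load  L5 → E/I on L5; bus (none); mem=50
  op21 P0: store L2 := 57 → M/I on L2; bus BusUpgr Flush; mem=99
  op22 P0: store L2 := 90 → M/I on L2; bus (none); mem=99
  op23 P1: store L1 := 48 → I/M on L1; bus (none); mem=10
  op24 P0: load  L5 → E/I on L5; bus (none); mem=50
  op25 P1: load  L2 → O/S on L2; bus BusRd; mem=99
  op26 P0: store L2 := 37 → M/I on L2; bus BusUpgr; mem=99
  op27 P1: load  L2 → O/S on L2; bus BusRd; mem=99
  op28 P0: load  L6 → M/I on L6; bus (none); mem=40
  op29 P1: store L4 := 61 → I/M on L4; bus (none); mem=90
  op30 P1: load  L2 → O/S on L2; bus (none); mem=99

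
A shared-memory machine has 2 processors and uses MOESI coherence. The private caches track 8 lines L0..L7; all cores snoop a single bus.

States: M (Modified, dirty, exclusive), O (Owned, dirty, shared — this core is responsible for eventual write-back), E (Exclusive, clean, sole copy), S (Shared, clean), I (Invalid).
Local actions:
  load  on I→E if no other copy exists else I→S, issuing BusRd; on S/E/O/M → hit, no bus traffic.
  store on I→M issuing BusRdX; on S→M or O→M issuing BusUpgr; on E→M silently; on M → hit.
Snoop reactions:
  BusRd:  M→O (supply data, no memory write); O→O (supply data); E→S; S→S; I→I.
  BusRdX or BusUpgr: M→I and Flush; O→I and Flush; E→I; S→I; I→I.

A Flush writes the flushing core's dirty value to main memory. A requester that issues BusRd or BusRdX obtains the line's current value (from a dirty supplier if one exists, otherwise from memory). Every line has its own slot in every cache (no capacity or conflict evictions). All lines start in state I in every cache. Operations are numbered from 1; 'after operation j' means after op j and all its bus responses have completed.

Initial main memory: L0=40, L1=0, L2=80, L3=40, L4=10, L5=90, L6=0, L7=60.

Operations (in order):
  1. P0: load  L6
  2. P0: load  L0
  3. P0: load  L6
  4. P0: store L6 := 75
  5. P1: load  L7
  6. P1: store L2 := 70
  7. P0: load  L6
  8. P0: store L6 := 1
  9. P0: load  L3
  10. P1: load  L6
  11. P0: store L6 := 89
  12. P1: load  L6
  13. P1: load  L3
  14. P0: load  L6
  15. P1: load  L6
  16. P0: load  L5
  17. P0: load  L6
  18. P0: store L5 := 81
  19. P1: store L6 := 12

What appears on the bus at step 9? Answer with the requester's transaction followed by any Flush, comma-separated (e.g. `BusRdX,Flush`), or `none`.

bus = BusRd

  op1 P0: load  L6 → E/I on L6; bus BusRd; mem=0
  op2 P0: load  L0 → E/I on L0; bus BusRd; mem=40
  op3 P0: load  L6 → E/I on L6; bus (none); mem=0
  op4 P0: store L6 := 75 → M/I on L6; bus (none); mem=0
  op5 P1: load  L7 → I/E on L7; bus BusRd; mem=60
  op6 P1: store L2 := 70 → I/M on L2; bus BusRdX; mem=80
  op7 P0: load  L6 → M/I on L6; bus (none); mem=0
  op8 P0: store L6 := 1 → M/I on L6; bus (none); mem=0
  op9 P0: load  L3 → E/I on L3; bus BusRd; mem=40
  op10 P1: load  L6 → O/S on L6; bus BusRd; mem=0
  op11 P0: store L6 := 89 → M/I on L6; bus BusUpgr; mem=0
  op12 P1: load  L6 → O/S on L6; bus BusRd; mem=0
  op13 P1: load  L3 → S/S on L3; bus BusRd; mem=40
  op14 P0: load  L6 → O/S on L6; bus (none); mem=0
  op15 P1: load  L6 → O/S on L6; bus (none); mem=0
  op16 P0: load  L5 → E/I on L5; bus BusRd; mem=90
  op17 P0: load  L6 → O/S on L6; bus (none); mem=0
  op18 P0: store L5 := 81 → M/I on L5; bus (none); mem=90
  op19 P1: store L6 := 12 → I/M on L6; bus BusUpgr Flush; mem=89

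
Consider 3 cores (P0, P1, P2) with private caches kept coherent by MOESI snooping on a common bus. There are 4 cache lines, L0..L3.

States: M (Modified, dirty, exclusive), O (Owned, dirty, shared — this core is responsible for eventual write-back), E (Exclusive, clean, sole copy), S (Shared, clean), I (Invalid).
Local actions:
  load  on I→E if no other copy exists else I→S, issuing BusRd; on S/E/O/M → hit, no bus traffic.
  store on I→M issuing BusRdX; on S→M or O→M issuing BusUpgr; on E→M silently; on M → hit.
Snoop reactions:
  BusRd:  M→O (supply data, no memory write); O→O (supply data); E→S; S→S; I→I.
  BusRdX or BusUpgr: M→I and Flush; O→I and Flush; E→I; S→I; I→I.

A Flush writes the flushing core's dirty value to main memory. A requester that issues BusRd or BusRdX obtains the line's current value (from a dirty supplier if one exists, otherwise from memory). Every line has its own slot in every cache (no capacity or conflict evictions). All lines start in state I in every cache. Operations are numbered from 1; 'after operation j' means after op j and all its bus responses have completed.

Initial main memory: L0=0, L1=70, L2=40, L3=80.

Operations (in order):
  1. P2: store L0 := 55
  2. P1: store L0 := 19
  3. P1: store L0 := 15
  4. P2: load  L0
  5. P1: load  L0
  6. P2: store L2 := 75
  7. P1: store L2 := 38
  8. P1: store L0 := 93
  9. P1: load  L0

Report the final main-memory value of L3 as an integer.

memory[L3] = 80

step 1: P2: store L0 := 55  ⟶  IIM  (L0)  txn=BusRdX  M[L0]=0
step 2: P1: store L0 := 19  ⟶  IMI  (L0)  txn=BusRdX+Flush  M[L0]=55
step 3: P1: store L0 := 15  ⟶  IMI  (L0)  txn=∅  M[L0]=55
step 4: P2: load  L0  ⟶  IOS  (L0)  txn=BusRd  M[L0]=55
step 5: P1: load  L0  ⟶  IOS  (L0)  txn=∅  M[L0]=55
step 6: P2: store L2 := 75  ⟶  IIM  (L2)  txn=BusRdX  M[L2]=40
step 7: P1: store L2 := 38  ⟶  IMI  (L2)  txn=BusRdX+Flush  M[L2]=75
step 8: P1: store L0 := 93  ⟶  IMI  (L0)  txn=BusUpgr  M[L0]=55
step 9: P1: load  L0  ⟶  IMI  (L0)  txn=∅  M[L0]=55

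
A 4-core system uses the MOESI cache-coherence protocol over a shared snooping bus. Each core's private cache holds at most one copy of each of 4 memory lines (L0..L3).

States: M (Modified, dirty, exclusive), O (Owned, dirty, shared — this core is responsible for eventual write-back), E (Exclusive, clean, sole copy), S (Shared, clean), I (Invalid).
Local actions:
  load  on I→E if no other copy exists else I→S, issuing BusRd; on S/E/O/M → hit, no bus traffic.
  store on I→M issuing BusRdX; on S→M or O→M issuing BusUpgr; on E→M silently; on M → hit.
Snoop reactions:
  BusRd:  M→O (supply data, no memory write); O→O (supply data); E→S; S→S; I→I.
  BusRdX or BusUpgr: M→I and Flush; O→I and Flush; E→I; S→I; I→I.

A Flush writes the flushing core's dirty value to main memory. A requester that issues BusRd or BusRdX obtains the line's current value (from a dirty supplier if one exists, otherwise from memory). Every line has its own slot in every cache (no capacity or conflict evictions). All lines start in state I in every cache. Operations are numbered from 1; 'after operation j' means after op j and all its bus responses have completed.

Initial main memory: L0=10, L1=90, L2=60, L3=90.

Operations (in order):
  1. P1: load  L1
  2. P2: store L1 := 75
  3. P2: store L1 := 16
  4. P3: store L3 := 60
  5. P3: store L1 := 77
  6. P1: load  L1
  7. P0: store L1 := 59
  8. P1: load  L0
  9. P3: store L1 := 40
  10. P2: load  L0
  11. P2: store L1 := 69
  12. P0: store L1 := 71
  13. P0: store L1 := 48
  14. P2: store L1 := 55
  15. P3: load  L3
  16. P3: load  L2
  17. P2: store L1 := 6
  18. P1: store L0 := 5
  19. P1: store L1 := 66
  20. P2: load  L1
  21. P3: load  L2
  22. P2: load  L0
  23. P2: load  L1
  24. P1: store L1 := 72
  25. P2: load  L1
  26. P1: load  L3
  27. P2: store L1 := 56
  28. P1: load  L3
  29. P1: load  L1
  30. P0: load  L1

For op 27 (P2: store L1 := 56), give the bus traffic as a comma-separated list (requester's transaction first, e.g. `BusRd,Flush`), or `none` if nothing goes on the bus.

bus = BusUpgr,Flush

  op1 P1: load  L1 → I/E/I/I on L1; bus BusRd; mem=90
  op2 P2: store L1 := 75 → I/I/M/I on L1; bus BusRdX; mem=90
  op3 P2: store L1 := 16 → I/I/M/I on L1; bus (none); mem=90
  op4 P3: store L3 := 60 → I/I/I/M on L3; bus BusRdX; mem=90
  op5 P3: store L1 := 77 → I/I/I/M on L1; bus BusRdX Flush; mem=16
  op6 P1: load  L1 → I/S/I/O on L1; bus BusRd; mem=16
  op7 P0: store L1 := 59 → M/I/I/I on L1; bus BusRdX Flush; mem=77
  op8 P1: load  L0 → I/E/I/I on L0; bus BusRd; mem=10
  op9 P3: store L1 := 40 → I/I/I/M on L1; bus BusRdX Flush; mem=59
  op10 P2: load  L0 → I/S/S/I on L0; bus BusRd; mem=10
  op11 P2: store L1 := 69 → I/I/M/I on L1; bus BusRdX Flush; mem=40
  op12 P0: store L1 := 71 → M/I/I/I on L1; bus BusRdX Flush; mem=69
  op13 P0: store L1 := 48 → M/I/I/I on L1; bus (none); mem=69
  op14 P2: store L1 := 55 → I/I/M/I on L1; bus BusRdX Flush; mem=48
  op15 P3: load  L3 → I/I/I/M on L3; bus (none); mem=90
  op16 P3: load  L2 → I/I/I/E on L2; bus BusRd; mem=60
  op17 P2: store L1 := 6 → I/I/M/I on L1; bus (none); mem=48
  op18 P1: store L0 := 5 → I/M/I/I on L0; bus BusUpgr; mem=10
  op19 P1: store L1 := 66 → I/M/I/I on L1; bus BusRdX Flush; mem=6
  op20 P2: load  L1 → I/O/S/I on L1; bus BusRd; mem=6
  op21 P3: load  L2 → I/I/I/E on L2; bus (none); mem=60
  op22 P2: load  L0 → I/O/S/I on L0; bus BusRd; mem=10
  op23 P2: load  L1 → I/O/S/I on L1; bus (none); mem=6
  op24 P1: store L1 := 72 → I/M/I/I on L1; bus BusUpgr; mem=6
  op25 P2: load  L1 → I/O/S/I on L1; bus BusRd; mem=6
  op26 P1: load  L3 → I/S/I/O on L3; bus BusRd; mem=90
  op27 P2: store L1 := 56 → I/I/M/I on L1; bus BusUpgr Flush; mem=72
  op28 P1: load  L3 → I/S/I/O on L3; bus (none); mem=90
  op29 P1: load  L1 → I/S/O/I on L1; bus BusRd; mem=72
  op30 P0: load  L1 → S/S/O/I on L1; bus BusRd; mem=72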